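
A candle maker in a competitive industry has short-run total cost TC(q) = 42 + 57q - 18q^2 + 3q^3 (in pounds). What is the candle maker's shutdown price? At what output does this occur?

£30 per unit, at q = 3

The shutdown price is the minimum of AVC. VC = 57q - 18q^2 + 3q^3, so AVC = 57 - 18q + 3q^2.
dAVC/dq = -18 + 6q = 0 gives q = 3. min AVC = 57 - 18·3 + 3·3^2 = 30.
The firm shuts down for any P below £30.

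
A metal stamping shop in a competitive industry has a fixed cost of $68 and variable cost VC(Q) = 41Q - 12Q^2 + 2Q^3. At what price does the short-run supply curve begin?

$23 per unit

Short-run supply begins at min AVC. From VC = 41Q - 12Q^2 + 2Q^3, AVC = 41 - 12Q + 2Q^2.
At the minimum of AVC, MC = AVC. MC = 41 - 24Q + 6Q^2; setting MC = AVC gives 4Q^2 - 12Q = 0, so Q = 3. min AVC = 23.
For P < $23 the firm produces nothing.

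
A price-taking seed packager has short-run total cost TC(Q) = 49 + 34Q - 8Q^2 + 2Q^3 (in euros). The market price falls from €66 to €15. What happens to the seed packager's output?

MC = 34 - 16Q + 6Q^2; the shutdown threshold is min AVC = €26 (at Q = 2).
At P = €66 ≥ min AVC, set P = MC on the rising branch: Q = 4.
At P = €15 < min AVC = €26, price no longer covers variable cost at any output, so the firm shuts down: Q = 0.

Output falls from 4 to 0 (the firm shuts down)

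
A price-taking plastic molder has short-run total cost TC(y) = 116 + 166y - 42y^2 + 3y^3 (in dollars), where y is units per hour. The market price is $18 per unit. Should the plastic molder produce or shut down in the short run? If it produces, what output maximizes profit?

Shut down

Variable cost is VC = 166y - 42y^2 + 3y^3, so AVC = VC/y = 166 - 42y + 3y^2 and MC = dTC/dy = 166 - 84y + 9y^2.
The AVC parabola has its vertex at y = 42/6 = 7, where AVC = 166 - 42·7 + 3·7^2 = $19.
With P < min AVC ($18 < $19), every unit sold adds to the loss.
Shutting down limits the loss to fixed cost, $116.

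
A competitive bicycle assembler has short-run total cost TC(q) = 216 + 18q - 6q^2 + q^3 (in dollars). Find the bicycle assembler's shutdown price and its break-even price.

Shutdown price = $9; break-even price = $54

AVC = 18 - 6q + q^2; minimized at q = 3, giving min AVC = $9. That is the shutdown price.
ATC = 216/q + 18 - 6q + q^2. Setting dATC/dq = −216/q^2 − 6 + 2q = 0 gives q = 6 (since 2·6^3 − 6·6^2 = 216).
min ATC = 216/6 + 18 − 6·6 + 6^2 = $54. That is the break-even price.
Between these two prices the firm operates at a loss; above $54 it earns a profit.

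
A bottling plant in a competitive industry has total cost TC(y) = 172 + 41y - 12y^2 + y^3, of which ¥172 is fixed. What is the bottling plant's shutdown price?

Short-run supply begins at min AVC. From VC = 41y - 12y^2 + y^3, AVC = 41 - 12y + y^2.
dAVC/dy = -12 + 2y = 0 gives y = 6. min AVC = 41 - 12·6 + 6^2 = 5.
So the shutdown price is ¥5.

¥5 per unit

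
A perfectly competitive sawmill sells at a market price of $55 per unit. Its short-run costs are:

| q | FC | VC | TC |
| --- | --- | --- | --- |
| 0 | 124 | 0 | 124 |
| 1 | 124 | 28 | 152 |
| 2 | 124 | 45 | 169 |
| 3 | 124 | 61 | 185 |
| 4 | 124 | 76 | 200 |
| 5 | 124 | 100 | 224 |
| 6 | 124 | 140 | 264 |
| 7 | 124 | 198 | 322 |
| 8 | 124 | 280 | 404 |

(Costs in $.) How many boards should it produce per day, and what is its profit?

Tabulate TR − TC: q=0: -124; q=1: -97; q=2: -59; q=3: -20; q=4: 20; q=5: 51; q=6: 66; q=7: 63; q=8: 36.
Profit is maximized at q = 6. AVC there is 140/6 = $23.33 ≤ P, so producing beats shutting down (which would give -$124).

q = 6; profit = $66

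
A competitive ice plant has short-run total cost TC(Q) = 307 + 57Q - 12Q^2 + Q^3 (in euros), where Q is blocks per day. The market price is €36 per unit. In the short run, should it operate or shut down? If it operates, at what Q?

Strip out fixed cost: VC = 57Q - 12Q^2 + Q^3. Then AVC = 57 - 12Q + Q^2 and MC = 57 - 24Q + 3Q^2.
AVC hits its minimum where MC = AVC, at Q = 6, giving min AVC = 57 - 12·6 + 6^2 = €21.
Because €36 ≥ €21, revenue can cover variable cost; the firm operates.
Set P = MC: 36 = 57 - 24Q + 3Q^2 → 21 - 24Q + 3Q^2 = 0. The roots are Q = 1 and Q = 7; the profit-maximizing output is on the rising part of MC, so Q* = 7.
Check: AVC at Q = 7 is €22 ≤ P, so revenue covers variable cost.
Profit = P·Q − TC = 36·7 − 461 = -€209, a loss, but smaller than the €307 fixed cost the firm would lose by shutting down.

Produce at Q = 7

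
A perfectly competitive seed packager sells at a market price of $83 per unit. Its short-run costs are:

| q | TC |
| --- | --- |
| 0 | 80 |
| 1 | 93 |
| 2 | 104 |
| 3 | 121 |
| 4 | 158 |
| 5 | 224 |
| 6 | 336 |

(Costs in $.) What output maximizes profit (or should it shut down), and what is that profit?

Tabulate TR − TC: q=0: -80; q=1: -10; q=2: 62; q=3: 128; q=4: 174; q=5: 191; q=6: 162.
Profit is maximized at q = 5. AVC there is 144/5 = $28.80 ≤ P, so producing beats shutting down (which would give -$80).

q = 5; profit = $191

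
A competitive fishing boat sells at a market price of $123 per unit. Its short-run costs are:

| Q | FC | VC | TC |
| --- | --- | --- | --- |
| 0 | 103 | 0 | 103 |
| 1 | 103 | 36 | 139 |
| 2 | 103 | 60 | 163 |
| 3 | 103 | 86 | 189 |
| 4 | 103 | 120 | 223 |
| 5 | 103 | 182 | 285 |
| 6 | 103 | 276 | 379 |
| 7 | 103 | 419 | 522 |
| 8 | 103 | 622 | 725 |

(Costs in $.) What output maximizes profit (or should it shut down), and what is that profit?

Profit at each row (π = 123Q − TC): Q=0: -103; Q=1: -16; Q=2: 83; Q=3: 180; Q=4: 269; Q=5: 330; Q=6: 359; Q=7: 339; Q=8: 259.
Profit is maximized at Q = 6. AVC there is 276/6 = $46 ≤ P, so producing beats shutting down (which would give -$103).

Q = 6; profit = $359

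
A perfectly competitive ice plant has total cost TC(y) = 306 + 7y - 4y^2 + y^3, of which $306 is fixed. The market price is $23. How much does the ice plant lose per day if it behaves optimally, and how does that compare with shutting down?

Profit = -$242 at y = 4

AVC = 7 - 4y + y^2; min AVC = $3 at y = 2. Since P = $23 ≥ min AVC, the firm produces.
MC = 7 - 8y + 3y^2. Setting P = MC and taking the root on the rising branch gives y* = 4.
TR = 23·4 = 92. TC = 306 + 28 = 334. Profit = 92 − 334 = -$242.
Shutting down would mean losing the fixed cost of $306, so operating at a loss of $242 is better by $64.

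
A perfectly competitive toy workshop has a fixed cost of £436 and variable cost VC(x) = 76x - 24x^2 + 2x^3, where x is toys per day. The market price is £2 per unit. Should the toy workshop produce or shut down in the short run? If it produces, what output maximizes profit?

Shut down

Strip out fixed cost: VC = 76x - 24x^2 + 2x^3. Then AVC = 76 - 24x + 2x^2 and MC = 76 - 48x + 6x^2.
AVC is minimized where dAVC/dx = -24 + 4x = 0, at x = 6; min AVC = 76 - 24·6 + 2·6^2 = £4.
Since P = £2 < min AVC = £4, price fails to cover variable cost at any output.
Shutting down limits the loss to fixed cost, £436.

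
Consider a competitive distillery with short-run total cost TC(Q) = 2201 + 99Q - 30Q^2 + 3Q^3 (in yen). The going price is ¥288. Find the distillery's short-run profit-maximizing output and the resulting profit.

AVC = 99 - 30Q + 3Q^2; min AVC = ¥24 at Q = 5. Since P = ¥288 ≥ min AVC, the firm produces.
With MC = 99 - 60Q + 9Q^2, P = MC on the upward-sloping part at Q* = 9.
TR = 288·9 = 2592. TC = 2201 + 648 = 2849. Profit = 2592 − 2849 = -¥257.
That loss of ¥257 beats the ¥2201 the firm would lose by shutting down; producing recovers ¥1944 of fixed cost.

Profit = -¥257 at Q = 9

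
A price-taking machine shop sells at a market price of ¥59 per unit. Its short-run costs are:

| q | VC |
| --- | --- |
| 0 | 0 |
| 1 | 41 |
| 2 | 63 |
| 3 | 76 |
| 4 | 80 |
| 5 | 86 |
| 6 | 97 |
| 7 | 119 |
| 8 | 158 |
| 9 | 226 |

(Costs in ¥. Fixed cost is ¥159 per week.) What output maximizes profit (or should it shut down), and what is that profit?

q = 8; profit = ¥155

Profit at each row (π = 59q − TC): q=0: -159; q=1: -141; q=2: -104; q=3: -58; q=4: -3; q=5: 50; q=6: 98; q=7: 135; q=8: 155; q=9: 146.
Profit is maximized at q = 8. AVC there is 158/8 = ¥19.75 ≤ P, so producing beats shutting down (which would give -¥159).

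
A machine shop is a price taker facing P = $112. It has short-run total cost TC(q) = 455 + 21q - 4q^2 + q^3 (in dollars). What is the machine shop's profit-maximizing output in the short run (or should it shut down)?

Produce at q = 7

Variable cost is VC = 21q - 4q^2 + q^3, so AVC = VC/q = 21 - 4q + q^2 and MC = dTC/dq = 21 - 8q + 3q^2.
AVC is minimized where dAVC/dq = -4 + 2q = 0, at q = 2; min AVC = 21 - 4·2 + 2^2 = $17.
P = $112 exceeds min AVC = $17, so the firm stays open.
Set P = MC: 112 = 21 - 8q + 3q^2 → -91 - 8q + 3q^2 = 0. The roots are q = -13/3 and q = 7; the profit-maximizing output is on the rising part of MC, so q* = 7.
Check: AVC at q = 7 is $42 ≤ P, so revenue covers variable cost.
Profit = P·q − TC = 112·7 − 749 = $35.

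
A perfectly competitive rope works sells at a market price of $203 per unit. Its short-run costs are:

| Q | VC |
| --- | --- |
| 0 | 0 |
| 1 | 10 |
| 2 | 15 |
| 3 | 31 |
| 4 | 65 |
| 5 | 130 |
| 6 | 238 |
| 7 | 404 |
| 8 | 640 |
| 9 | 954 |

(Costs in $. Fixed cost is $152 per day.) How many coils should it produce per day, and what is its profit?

Profit at each row (π = 203Q − TC): Q=0: -152; Q=1: 41; Q=2: 239; Q=3: 426; Q=4: 595; Q=5: 733; Q=6: 828; Q=7: 865; Q=8: 832; Q=9: 721.
Profit is maximized at Q = 7. AVC there is 404/7 = $57.71 ≤ P, so producing beats shutting down (which would give -$152).

Q = 7; profit = $865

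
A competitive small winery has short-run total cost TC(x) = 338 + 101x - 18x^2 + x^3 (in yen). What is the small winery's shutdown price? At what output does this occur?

¥20 per unit, at x = 9

The shutdown price is the minimum of AVC. VC = 101x - 18x^2 + x^3, so AVC = 101 - 18x + x^2.
dAVC/dx = -18 + 2x = 0 gives x = 9. min AVC = 101 - 18·9 + 9^2 = 20.
So the shutdown price is ¥20.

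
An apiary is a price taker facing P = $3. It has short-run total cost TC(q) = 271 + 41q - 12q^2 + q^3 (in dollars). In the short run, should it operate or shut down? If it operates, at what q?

From TC, MC = TC'(q) = 41 - 24q + 3q^2 and AVC = VC/q = 41 - 12q + q^2.
AVC is minimized where dAVC/dq = -12 + 2q = 0, at q = 6; min AVC = 41 - 12·6 + 6^2 = $5.
With P < min AVC ($3 < $5), every unit sold adds to the loss.
Shutting down limits the loss to fixed cost, $271.

Shut down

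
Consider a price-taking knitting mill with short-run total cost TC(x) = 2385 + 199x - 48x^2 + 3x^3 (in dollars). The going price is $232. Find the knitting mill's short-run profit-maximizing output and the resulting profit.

Profit = -$207 at x = 11

AVC = 199 - 48x + 3x^2 has its minimum $7 at x = 8; price $232 clears that bar, so the firm operates.
MC = 199 - 96x + 9x^2. Setting P = MC and taking the root on the rising branch gives x* = 11.
TR = 232·11 = 2552. TC = 2385 + 374 = 2759. Profit = 2552 − 2759 = -$207.
By producing, the firm covers all variable cost plus $2178 of fixed cost; shutting down would lose the full $2385.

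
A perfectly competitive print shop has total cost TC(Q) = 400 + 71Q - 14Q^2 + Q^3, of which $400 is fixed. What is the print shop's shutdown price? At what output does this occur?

$22 per unit, at Q = 7

The firm shuts down when price falls below the minimum of average variable cost. AVC = VC/Q = 71 - 14Q + Q^2.
At the minimum of AVC, MC = AVC. MC = 71 - 28Q + 3Q^2; setting MC = AVC gives 2Q^2 - 14Q = 0, so Q = 7. min AVC = 22.
So the shutdown price is $22.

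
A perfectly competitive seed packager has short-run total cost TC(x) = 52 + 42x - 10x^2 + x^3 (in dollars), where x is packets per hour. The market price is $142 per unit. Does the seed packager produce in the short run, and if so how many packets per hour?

Strip out fixed cost: VC = 42x - 10x^2 + x^3. Then AVC = 42 - 10x + x^2 and MC = 42 - 20x + 3x^2.
AVC is minimized where dAVC/dx = -10 + 2x = 0, at x = 5; min AVC = 42 - 10·5 + 5^2 = $17.
Since P = $142 ≥ min AVC = $17, price covers variable cost and the firm should produce.
P = MC gives -100 - 20x + 3x^2 = 0, with roots -10/3 and 10. Take the larger (rising MC): x* = 10.
Check: AVC at x = 10 is $42 ≤ P, so revenue covers variable cost.
Profit = P·x − TC = 142·10 − 472 = $948.

Produce at x = 10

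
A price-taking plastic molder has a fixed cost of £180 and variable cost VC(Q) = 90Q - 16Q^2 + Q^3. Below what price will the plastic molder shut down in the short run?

Short-run supply begins at min AVC. From VC = 90Q - 16Q^2 + Q^3, AVC = 90 - 16Q + Q^2.
dAVC/dQ = -16 + 2Q = 0 gives Q = 8. min AVC = 90 - 16·8 + 8^2 = 26.
So the shutdown price is £26.

£26 per unit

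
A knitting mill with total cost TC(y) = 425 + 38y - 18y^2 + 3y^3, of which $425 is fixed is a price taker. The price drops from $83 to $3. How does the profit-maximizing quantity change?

Output falls from 5 to 0 (the firm shuts down)

AVC = 38 - 18y + 3y^2, minimized at y = 3 where min AVC = $11. MC = 38 - 36y + 9y^2.
At P = $83 ≥ min AVC, set P = MC on the rising branch: y = 5.
At P = $3 < min AVC = $11, price no longer covers variable cost at any output, so the firm shuts down: y = 0.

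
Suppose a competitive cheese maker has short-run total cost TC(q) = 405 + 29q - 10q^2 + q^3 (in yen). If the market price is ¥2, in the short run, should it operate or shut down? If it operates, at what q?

Shut down

Strip out fixed cost: VC = 29q - 10q^2 + q^3. Then AVC = 29 - 10q + q^2 and MC = 29 - 20q + 3q^2.
AVC is minimized where dAVC/dq = -10 + 2q = 0, at q = 5; min AVC = 29 - 10·5 + 5^2 = ¥4.
P = ¥2 lies below min AVC = ¥4; no output level covers variable cost.
The firm minimizes its loss by shutting down and losing only its fixed cost of ¥405.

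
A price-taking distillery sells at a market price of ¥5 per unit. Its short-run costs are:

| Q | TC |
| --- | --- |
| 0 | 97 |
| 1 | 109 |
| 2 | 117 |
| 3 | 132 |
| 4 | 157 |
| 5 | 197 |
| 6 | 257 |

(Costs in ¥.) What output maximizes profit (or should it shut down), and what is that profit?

Q = 0 (shut down); profit = -¥97

Compute π = P·Q − TC at each output: Q=0: -97; Q=1: -104; Q=2: -107; Q=3: -117; Q=4: -137; Q=5: -172; Q=6: -227.
Profit is highest at Q = 0. Equivalently, the lowest AVC in the table is 20/2 ≈ ¥10 at Q = 2, and P = ¥5 falls below it — price never covers variable cost, so the firm shuts down and loses only its fixed cost.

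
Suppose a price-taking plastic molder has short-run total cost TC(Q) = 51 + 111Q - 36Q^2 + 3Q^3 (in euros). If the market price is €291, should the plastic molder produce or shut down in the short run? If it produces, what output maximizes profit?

Variable cost is VC = 111Q - 36Q^2 + 3Q^3, so AVC = VC/Q = 111 - 36Q + 3Q^2 and MC = dTC/dQ = 111 - 72Q + 9Q^2.
The AVC parabola has its vertex at Q = 36/6 = 6, where AVC = 111 - 36·6 + 3·6^2 = €3.
P = €291 exceeds min AVC = €3, so the firm stays open.
Set P = MC: 291 = 111 - 72Q + 9Q^2 → -180 - 72Q + 9Q^2 = 0. The roots are Q = -2 and Q = 10; the profit-maximizing output is on the rising part of MC, so Q* = 10.
Check: AVC at Q = 10 is €51 ≤ P, so revenue covers variable cost.
Profit = P·Q − TC = 291·10 − 561 = €2349.

Produce at Q = 10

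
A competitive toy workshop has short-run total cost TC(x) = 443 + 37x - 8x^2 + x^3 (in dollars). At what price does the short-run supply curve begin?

The shutdown price is the minimum of AVC. VC = 37x - 8x^2 + x^3, so AVC = 37 - 8x + x^2.
dAVC/dx = -8 + 2x = 0 gives x = 4. min AVC = 37 - 8·4 + 4^2 = 21.
The firm shuts down for any P below $21.

$21 per unit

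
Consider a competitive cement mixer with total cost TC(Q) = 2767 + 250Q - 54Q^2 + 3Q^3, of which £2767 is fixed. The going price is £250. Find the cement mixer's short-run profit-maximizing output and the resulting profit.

Profit = -£175 at Q = 12

AVC = 250 - 54Q + 3Q^2 has its minimum £7 at Q = 9; price £250 clears that bar, so the firm operates.
MC = 250 - 108Q + 9Q^2. Setting P = MC and taking the root on the rising branch gives Q* = 12.
TR = 250·12 = 3000. TC = 2767 + 408 = 3175. Profit = 3000 − 3175 = -£175.
That loss of £175 beats the £2767 the firm would lose by shutting down; producing recovers £2592 of fixed cost.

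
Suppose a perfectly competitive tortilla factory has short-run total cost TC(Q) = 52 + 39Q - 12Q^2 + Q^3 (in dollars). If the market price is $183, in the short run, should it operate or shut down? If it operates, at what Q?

Variable cost is VC = 39Q - 12Q^2 + Q^3, so AVC = VC/Q = 39 - 12Q + Q^2 and MC = dTC/dQ = 39 - 24Q + 3Q^2.
AVC is minimized where dAVC/dQ = -12 + 2Q = 0, at Q = 6; min AVC = 39 - 12·6 + 6^2 = $3.
Because $183 ≥ $3, revenue can cover variable cost; the firm operates.
Solving P = MC: -144 - 24Q + 3Q^2 = 0 ⇒ Q = -4 or 12. On the upward-sloping branch, Q* = 12.
Check: AVC at Q = 12 is $39 ≤ P, so revenue covers variable cost.
Profit = P·Q − TC = 183·12 − 520 = $1676.

Produce at Q = 12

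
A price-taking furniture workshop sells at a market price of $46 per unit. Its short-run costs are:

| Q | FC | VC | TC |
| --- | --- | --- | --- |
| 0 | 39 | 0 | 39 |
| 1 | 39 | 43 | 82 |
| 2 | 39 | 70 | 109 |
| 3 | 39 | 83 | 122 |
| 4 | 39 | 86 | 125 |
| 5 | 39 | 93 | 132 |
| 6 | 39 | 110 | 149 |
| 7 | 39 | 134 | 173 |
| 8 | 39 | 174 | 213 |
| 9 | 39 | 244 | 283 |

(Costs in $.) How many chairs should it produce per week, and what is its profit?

Q = 8; profit = $155

Profit at each row (π = 46Q − TC): Q=0: -39; Q=1: -36; Q=2: -17; Q=3: 16; Q=4: 59; Q=5: 98; Q=6: 127; Q=7: 149; Q=8: 155; Q=9: 131.
Profit is maximized at Q = 8. AVC there is 174/8 = $21.75 ≤ P, so producing beats shutting down (which would give -$39).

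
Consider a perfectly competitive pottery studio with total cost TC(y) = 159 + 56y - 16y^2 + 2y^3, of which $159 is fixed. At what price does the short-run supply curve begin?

$24 per unit

The firm shuts down when price falls below the minimum of average variable cost. AVC = VC/y = 56 - 16y + 2y^2.
dAVC/dy = -16 + 4y = 0 gives y = 4. min AVC = 56 - 16·4 + 2·4^2 = 24.
The firm shuts down for any P below $24.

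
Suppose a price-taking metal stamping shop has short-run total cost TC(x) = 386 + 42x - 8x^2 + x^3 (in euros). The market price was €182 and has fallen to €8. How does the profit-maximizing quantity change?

MC = 42 - 16x + 3x^2; the shutdown threshold is min AVC = €26 (at x = 4).
At P = €182 ≥ min AVC, set P = MC on the rising branch: x = 10.
At P = €8 < min AVC = €26, price no longer covers variable cost at any output, so the firm shuts down: x = 0.

Output falls from 10 to 0 (the firm shuts down)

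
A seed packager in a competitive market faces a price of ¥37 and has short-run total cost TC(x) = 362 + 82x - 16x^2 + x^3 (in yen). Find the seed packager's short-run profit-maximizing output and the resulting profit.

Profit = -¥200 at x = 9

AVC = 82 - 16x + x^2; min AVC = ¥18 at x = 8. Since P = ¥37 ≥ min AVC, the firm produces.
MC = 82 - 32x + 3x^2. Setting P = MC and taking the root on the rising branch gives x* = 9.
TR = 37·9 = 333. TC = 362 + 171 = 533. Profit = 333 − 533 = -¥200.
That loss of ¥200 beats the ¥362 the firm would lose by shutting down; producing recovers ¥162 of fixed cost.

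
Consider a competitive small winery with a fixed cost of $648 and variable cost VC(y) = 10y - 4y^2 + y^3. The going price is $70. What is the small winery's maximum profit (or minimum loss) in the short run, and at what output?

AVC = 10 - 4y + y^2 has its minimum $6 at y = 2; price $70 clears that bar, so the firm operates.
MC = 10 - 8y + 3y^2. Setting P = MC and taking the root on the rising branch gives y* = 6.
TR = 70·6 = 420. TC = 648 + 132 = 780. Profit = 420 − 780 = -$360.
By producing, the firm covers all variable cost plus $288 of fixed cost; shutting down would lose the full $648.

Profit = -$360 at y = 6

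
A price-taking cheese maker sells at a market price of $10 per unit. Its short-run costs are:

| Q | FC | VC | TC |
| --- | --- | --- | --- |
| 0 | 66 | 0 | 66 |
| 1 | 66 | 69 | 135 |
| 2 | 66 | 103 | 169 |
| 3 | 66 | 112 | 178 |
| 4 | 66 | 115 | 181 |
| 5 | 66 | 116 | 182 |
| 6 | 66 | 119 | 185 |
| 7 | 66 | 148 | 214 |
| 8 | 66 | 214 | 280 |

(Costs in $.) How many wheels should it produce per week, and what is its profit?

Profit at each row (π = 10Q − TC): Q=0: -66; Q=1: -125; Q=2: -149; Q=3: -148; Q=4: -141; Q=5: -132; Q=6: -125; Q=7: -144; Q=8: -200.
Profit is highest at Q = 0. Equivalently, the lowest AVC in the table is 119/6 ≈ $19.83 at Q = 6, and P = $10 falls below it — price never covers variable cost, so the firm shuts down and loses only its fixed cost.

Q = 0 (shut down); profit = -$66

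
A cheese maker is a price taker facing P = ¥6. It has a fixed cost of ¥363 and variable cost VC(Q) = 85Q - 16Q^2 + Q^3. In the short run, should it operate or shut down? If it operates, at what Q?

Shut down

From TC, MC = TC'(Q) = 85 - 32Q + 3Q^2 and AVC = VC/Q = 85 - 16Q + Q^2.
The AVC parabola has its vertex at Q = 16/2 = 8, where AVC = 85 - 16·8 + 8^2 = ¥21.
With P < min AVC (¥6 < ¥21), every unit sold adds to the loss.
Shutting down limits the loss to fixed cost, ¥363.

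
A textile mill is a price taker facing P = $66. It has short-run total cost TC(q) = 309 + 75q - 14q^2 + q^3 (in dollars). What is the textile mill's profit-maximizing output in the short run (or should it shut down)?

Produce at q = 9

Variable cost is VC = 75q - 14q^2 + q^3, so AVC = VC/q = 75 - 14q + q^2 and MC = dTC/dq = 75 - 28q + 3q^2.
AVC hits its minimum where MC = AVC, at q = 7, giving min AVC = 75 - 14·7 + 7^2 = $26.
Since P = $66 ≥ min AVC = $26, price covers variable cost and the firm should produce.
Solving P = MC: 9 - 28q + 3q^2 = 0 ⇒ q = 1/3 or 9. On the upward-sloping branch, q* = 9.
Check: AVC at q = 9 is $30 ≤ P, so revenue covers variable cost.
Profit = P·q − TC = 66·9 − 579 = $15.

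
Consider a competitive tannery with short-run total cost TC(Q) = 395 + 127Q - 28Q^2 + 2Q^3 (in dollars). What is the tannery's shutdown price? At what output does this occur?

Short-run supply begins at min AVC. From VC = 127Q - 28Q^2 + 2Q^3, AVC = 127 - 28Q + 2Q^2.
At the minimum of AVC, MC = AVC. MC = 127 - 56Q + 6Q^2; setting MC = AVC gives 4Q^2 - 28Q = 0, so Q = 7. min AVC = 29.
So the shutdown price is $29.

$29 per unit, at Q = 7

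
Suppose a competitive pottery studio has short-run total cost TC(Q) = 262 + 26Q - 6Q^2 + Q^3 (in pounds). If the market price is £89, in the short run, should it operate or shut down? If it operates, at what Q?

Strip out fixed cost: VC = 26Q - 6Q^2 + Q^3. Then AVC = 26 - 6Q + Q^2 and MC = 26 - 12Q + 3Q^2.
AVC is minimized where dAVC/dQ = -6 + 2Q = 0, at Q = 3; min AVC = 26 - 6·3 + 3^2 = £17.
Since P = £89 ≥ min AVC = £17, price covers variable cost and the firm should produce.
Solving P = MC: -63 - 12Q + 3Q^2 = 0 ⇒ Q = -3 or 7. On the upward-sloping branch, Q* = 7.
Check: AVC at Q = 7 is £33 ≤ P, so revenue covers variable cost.
Profit = P·Q − TC = 89·7 − 493 = £130.

Produce at Q = 7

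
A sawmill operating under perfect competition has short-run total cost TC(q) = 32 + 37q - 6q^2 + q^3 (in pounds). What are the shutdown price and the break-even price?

Shutdown price = £28; break-even price = £37

AVC = 37 - 6q + q^2; minimized at q = 3, giving min AVC = £28. That is the shutdown price.
ATC = 32/q + 37 - 6q + q^2. Setting dATC/dq = −32/q^2 − 6 + 2q = 0 gives q = 4 (since 2·4^3 − 6·4^2 = 32).
min ATC = 32/4 + 37 − 6·4 + 4^2 = £37. That is the break-even price.
Between these two prices the firm operates at a loss; above £37 it earns a profit.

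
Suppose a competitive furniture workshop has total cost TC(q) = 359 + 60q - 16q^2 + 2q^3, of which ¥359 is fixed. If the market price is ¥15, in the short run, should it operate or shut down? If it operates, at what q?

Strip out fixed cost: VC = 60q - 16q^2 + 2q^3. Then AVC = 60 - 16q + 2q^2 and MC = 60 - 32q + 6q^2.
AVC hits its minimum where MC = AVC, at q = 4, giving min AVC = 60 - 16·4 + 2·4^2 = ¥28.
With P < min AVC (¥15 < ¥28), every unit sold adds to the loss.
Shutting down limits the loss to fixed cost, ¥359.

Shut down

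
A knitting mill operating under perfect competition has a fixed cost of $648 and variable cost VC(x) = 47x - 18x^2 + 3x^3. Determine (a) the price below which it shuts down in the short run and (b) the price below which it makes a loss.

Shutdown price = $20; break-even price = $155

AVC = 47 - 18x + 3x^2; minimized at x = 3, giving min AVC = $20. That is the shutdown price.
ATC = 648/x + 47 - 18x + 3x^2. Setting dATC/dx = −648/x^2 − 18 + 6x = 0 gives x = 6 (since 6·6^3 − 18·6^2 = 648).
min ATC = 648/6 + 47 − 18·6 + 3·6^2 = $155. That is the break-even price.
For $20 ≤ P < $155 the firm produces at a loss; below $20 it shuts down.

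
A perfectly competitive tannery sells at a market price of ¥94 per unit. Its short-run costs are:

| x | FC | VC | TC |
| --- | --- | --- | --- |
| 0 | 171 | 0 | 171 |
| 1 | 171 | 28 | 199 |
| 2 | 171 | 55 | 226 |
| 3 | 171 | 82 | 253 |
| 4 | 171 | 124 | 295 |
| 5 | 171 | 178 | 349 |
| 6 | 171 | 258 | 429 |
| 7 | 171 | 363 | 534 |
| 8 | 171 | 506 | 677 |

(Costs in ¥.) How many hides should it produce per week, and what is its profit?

x = 6; profit = ¥135

Profit at each row (π = 94x − TC): x=0: -171; x=1: -105; x=2: -38; x=3: 29; x=4: 81; x=5: 121; x=6: 135; x=7: 124; x=8: 75.
Profit is maximized at x = 6. AVC there is 258/6 = ¥43 ≤ P, so producing beats shutting down (which would give -¥171).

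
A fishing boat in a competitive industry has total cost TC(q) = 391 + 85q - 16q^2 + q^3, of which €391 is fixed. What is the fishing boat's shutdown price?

€21 per unit

Short-run supply begins at min AVC. From VC = 85q - 16q^2 + q^3, AVC = 85 - 16q + q^2.
At the minimum of AVC, MC = AVC. MC = 85 - 32q + 3q^2; setting MC = AVC gives 2q^2 - 16q = 0, so q = 8. min AVC = 21.
So the shutdown price is €21.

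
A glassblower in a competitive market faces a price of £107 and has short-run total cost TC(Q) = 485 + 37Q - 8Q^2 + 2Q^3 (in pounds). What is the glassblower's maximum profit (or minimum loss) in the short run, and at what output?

Profit = -£185 at Q = 5

AVC = 37 - 8Q + 2Q^2; min AVC = £29 at Q = 2. Since P = £107 ≥ min AVC, the firm produces.
With MC = 37 - 16Q + 6Q^2, P = MC on the upward-sloping part at Q* = 5.
TR = 107·5 = 535. TC = 485 + 235 = 720. Profit = 535 − 720 = -£185.
That loss of £185 beats the £485 the firm would lose by shutting down; producing recovers £300 of fixed cost.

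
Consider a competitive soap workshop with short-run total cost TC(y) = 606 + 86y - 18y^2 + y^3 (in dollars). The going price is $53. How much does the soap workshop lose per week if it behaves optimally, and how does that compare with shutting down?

AVC = 86 - 18y + y^2 has its minimum $5 at y = 9; price $53 clears that bar, so the firm operates.
MC = 86 - 36y + 3y^2. Setting P = MC and taking the root on the rising branch gives y* = 11.
TR = 53·11 = 583. TC = 606 + 99 = 705. Profit = 583 − 705 = -$122.
By producing, the firm covers all variable cost plus $484 of fixed cost; shutting down would lose the full $606.

Profit = -$122 at y = 11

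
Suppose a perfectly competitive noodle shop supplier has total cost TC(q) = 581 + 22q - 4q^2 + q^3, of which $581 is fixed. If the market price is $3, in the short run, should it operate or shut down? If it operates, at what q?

From TC, MC = TC'(q) = 22 - 8q + 3q^2 and AVC = VC/q = 22 - 4q + q^2.
AVC is minimized where dAVC/dq = -4 + 2q = 0, at q = 2; min AVC = 22 - 4·2 + 2^2 = $18.
P = $3 lies below min AVC = $18; no output level covers variable cost.
The firm minimizes its loss by shutting down and losing only its fixed cost of $581.

Shut down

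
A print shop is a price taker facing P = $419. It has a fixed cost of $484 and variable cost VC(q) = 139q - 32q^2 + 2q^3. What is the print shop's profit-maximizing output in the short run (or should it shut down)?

Variable cost is VC = 139q - 32q^2 + 2q^3, so AVC = VC/q = 139 - 32q + 2q^2 and MC = dTC/dq = 139 - 64q + 6q^2.
AVC hits its minimum where MC = AVC, at q = 8, giving min AVC = 139 - 32·8 + 2·8^2 = $11.
Since P = $419 ≥ min AVC = $11, price covers variable cost and the firm should produce.
Solving P = MC: -280 - 64q + 6q^2 = 0 ⇒ q = -10/3 or 14. On the upward-sloping branch, q* = 14.
Check: AVC at q = 14 is $83 ≤ P, so revenue covers variable cost.
Profit = P·q − TC = 419·14 − 1646 = $4220.

Produce at q = 14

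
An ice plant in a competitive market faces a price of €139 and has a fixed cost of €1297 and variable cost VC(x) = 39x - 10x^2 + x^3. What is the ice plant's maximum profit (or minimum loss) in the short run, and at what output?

Profit = -€297 at x = 10

AVC = 39 - 10x + x^2; min AVC = €14 at x = 5. Since P = €139 ≥ min AVC, the firm produces.
MC = 39 - 20x + 3x^2. Setting P = MC and taking the root on the rising branch gives x* = 10.
TR = 139·10 = 1390. TC = 1297 + 390 = 1687. Profit = 1390 − 1687 = -€297.
By producing, the firm covers all variable cost plus €1000 of fixed cost; shutting down would lose the full €1297.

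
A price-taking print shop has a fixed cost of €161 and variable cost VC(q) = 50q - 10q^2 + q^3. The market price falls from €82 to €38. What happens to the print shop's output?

AVC = 50 - 10q + q^2, minimized at q = 5 where min AVC = €25. MC = 50 - 20q + 3q^2.
At P = €82 ≥ min AVC, set P = MC on the rising branch: q = 8.
At P = €38 ≥ min AVC, set P = MC: q = 6. The firm stays open but cuts output.

Output falls from 8 to 6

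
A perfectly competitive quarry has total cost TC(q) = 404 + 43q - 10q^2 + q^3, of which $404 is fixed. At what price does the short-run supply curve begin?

$18 per unit

Short-run supply begins at min AVC. From VC = 43q - 10q^2 + q^3, AVC = 43 - 10q + q^2.
dAVC/dq = -10 + 2q = 0 gives q = 5. min AVC = 43 - 10·5 + 5^2 = 18.
For P < $18 the firm produces nothing.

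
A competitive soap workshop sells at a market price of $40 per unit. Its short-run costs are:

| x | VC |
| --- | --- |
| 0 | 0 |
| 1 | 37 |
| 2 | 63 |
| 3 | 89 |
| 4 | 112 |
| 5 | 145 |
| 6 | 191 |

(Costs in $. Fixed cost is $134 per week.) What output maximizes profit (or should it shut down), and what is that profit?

Tabulate TR − TC: x=0: -134; x=1: -131; x=2: -117; x=3: -103; x=4: -86; x=5: -79; x=6: -85.
Profit is maximized at x = 5. AVC there is 145/5 = $29 ≤ P, so producing beats shutting down (which would give -$134).

x = 5; profit = -$79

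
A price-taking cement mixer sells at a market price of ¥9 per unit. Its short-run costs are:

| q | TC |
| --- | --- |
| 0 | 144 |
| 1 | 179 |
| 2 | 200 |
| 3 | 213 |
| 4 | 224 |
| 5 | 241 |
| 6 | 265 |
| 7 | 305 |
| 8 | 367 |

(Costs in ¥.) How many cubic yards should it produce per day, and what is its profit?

q = 0 (shut down); profit = -¥144

Compute π = P·q − TC at each output: q=0: -144; q=1: -170; q=2: -182; q=3: -186; q=4: -188; q=5: -196; q=6: -211; q=7: -242; q=8: -295.
Profit is highest at q = 0. Equivalently, the lowest AVC in the table is 97/5 ≈ ¥19.40 at q = 5, and P = ¥9 falls below it — price never covers variable cost, so the firm shuts down and loses only its fixed cost.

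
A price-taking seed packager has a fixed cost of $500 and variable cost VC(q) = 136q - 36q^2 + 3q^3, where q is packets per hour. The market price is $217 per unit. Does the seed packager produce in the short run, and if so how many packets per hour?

Produce at q = 9

From TC, MC = TC'(q) = 136 - 72q + 9q^2 and AVC = VC/q = 136 - 36q + 3q^2.
AVC is minimized where dAVC/dq = -36 + 6q = 0, at q = 6; min AVC = 136 - 36·6 + 3·6^2 = $28.
P = $217 exceeds min AVC = $28, so the firm stays open.
Solving P = MC: -81 - 72q + 9q^2 = 0 ⇒ q = -1 or 9. On the upward-sloping branch, q* = 9.
Check: AVC at q = 9 is $55 ≤ P, so revenue covers variable cost.
Profit = P·q − TC = 217·9 − 995 = $958.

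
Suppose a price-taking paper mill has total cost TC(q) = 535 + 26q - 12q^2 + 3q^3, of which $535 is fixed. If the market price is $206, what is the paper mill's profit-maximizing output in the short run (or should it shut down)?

Variable cost is VC = 26q - 12q^2 + 3q^3, so AVC = VC/q = 26 - 12q + 3q^2 and MC = dTC/dq = 26 - 24q + 9q^2.
The AVC parabola has its vertex at q = 12/6 = 2, where AVC = 26 - 12·2 + 3·2^2 = $14.
Since P = $206 ≥ min AVC = $14, price covers variable cost and the firm should produce.
P = MC gives -180 - 24q + 9q^2 = 0, with roots -10/3 and 6. Take the larger (rising MC): q* = 6.
Check: AVC at q = 6 is $62 ≤ P, so revenue covers variable cost.
Profit = P·q − TC = 206·6 − 907 = $329.

Produce at q = 6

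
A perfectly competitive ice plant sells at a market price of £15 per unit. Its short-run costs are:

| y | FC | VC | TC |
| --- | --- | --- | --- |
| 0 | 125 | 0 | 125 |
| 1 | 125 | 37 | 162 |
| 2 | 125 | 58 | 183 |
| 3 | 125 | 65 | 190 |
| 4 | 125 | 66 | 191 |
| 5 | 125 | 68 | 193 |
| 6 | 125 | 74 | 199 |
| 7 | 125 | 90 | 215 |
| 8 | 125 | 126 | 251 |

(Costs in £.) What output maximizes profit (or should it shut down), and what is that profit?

Profit at each row (π = 15y − TC): y=0: -125; y=1: -147; y=2: -153; y=3: -145; y=4: -131; y=5: -118; y=6: -109; y=7: -110; y=8: -131.
Profit is maximized at y = 6. AVC there is 74/6 = £12.33 ≤ P, so producing beats shutting down (which would give -£125).

y = 6; profit = -£109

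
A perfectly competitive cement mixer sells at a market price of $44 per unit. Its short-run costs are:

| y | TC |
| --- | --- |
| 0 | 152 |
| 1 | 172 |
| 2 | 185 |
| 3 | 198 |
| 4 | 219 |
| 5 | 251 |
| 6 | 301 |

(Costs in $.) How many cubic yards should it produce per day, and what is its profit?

Tabulate TR − TC: y=0: -152; y=1: -128; y=2: -97; y=3: -66; y=4: -43; y=5: -31; y=6: -37.
Profit is maximized at y = 5. AVC there is 99/5 = $19.80 ≤ P, so producing beats shutting down (which would give -$152).

y = 5; profit = -$31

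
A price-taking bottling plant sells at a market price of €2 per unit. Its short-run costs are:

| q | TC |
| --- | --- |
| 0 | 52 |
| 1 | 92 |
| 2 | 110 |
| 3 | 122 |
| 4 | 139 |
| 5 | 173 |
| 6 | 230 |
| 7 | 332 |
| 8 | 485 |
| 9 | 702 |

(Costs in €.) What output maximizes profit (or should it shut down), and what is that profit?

q = 0 (shut down); profit = -€52

Tabulate TR − TC: q=0: -52; q=1: -90; q=2: -106; q=3: -116; q=4: -131; q=5: -163; q=6: -218; q=7: -318; q=8: -469; q=9: -684.
Profit is highest at q = 0. Equivalently, the lowest AVC in the table is 87/4 ≈ €21.75 at q = 4, and P = €2 falls below it — price never covers variable cost, so the firm shuts down and loses only its fixed cost.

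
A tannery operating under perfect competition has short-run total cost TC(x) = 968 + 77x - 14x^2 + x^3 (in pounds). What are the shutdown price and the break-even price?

AVC = 77 - 14x + x^2; minimized at x = 7, giving min AVC = £28. That is the shutdown price.
ATC = 968/x + 77 - 14x + x^2. Setting dATC/dx = −968/x^2 − 14 + 2x = 0 gives x = 11 (since 2·11^3 − 14·11^2 = 968).
min ATC = 968/11 + 77 − 14·11 + 11^2 = £132. That is the break-even price.
For £28 ≤ P < £132 the firm produces at a loss; below £28 it shuts down.

Shutdown price = £28; break-even price = £132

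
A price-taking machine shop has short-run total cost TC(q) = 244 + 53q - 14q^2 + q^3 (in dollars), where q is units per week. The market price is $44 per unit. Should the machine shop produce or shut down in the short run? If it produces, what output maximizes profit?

Variable cost is VC = 53q - 14q^2 + q^3, so AVC = VC/q = 53 - 14q + q^2 and MC = dTC/dq = 53 - 28q + 3q^2.
AVC is minimized where dAVC/dq = -14 + 2q = 0, at q = 7; min AVC = 53 - 14·7 + 7^2 = $4.
Since P = $44 ≥ min AVC = $4, price covers variable cost and the firm should produce.
P = MC gives 9 - 28q + 3q^2 = 0, with roots 1/3 and 9. Take the larger (rising MC): q* = 9.
Check: AVC at q = 9 is $8 ≤ P, so revenue covers variable cost.
Profit = P·q − TC = 44·9 − 316 = $80.

Produce at q = 9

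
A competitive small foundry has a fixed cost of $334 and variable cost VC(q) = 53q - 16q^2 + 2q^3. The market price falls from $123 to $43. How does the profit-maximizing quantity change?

AVC = 53 - 16q + 2q^2, minimized at q = 4 where min AVC = $21. MC = 53 - 32q + 6q^2.
With P = $123 above the shutdown price, P = MC gives q = 7.
At P = $43 ≥ min AVC, set P = MC: q = 5. The firm stays open but cuts output.

Output falls from 7 to 5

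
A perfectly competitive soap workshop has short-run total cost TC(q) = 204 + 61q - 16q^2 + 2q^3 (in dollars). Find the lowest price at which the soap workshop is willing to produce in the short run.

$29 per unit

The firm shuts down when price falls below the minimum of average variable cost. AVC = VC/q = 61 - 16q + 2q^2.
At the minimum of AVC, MC = AVC. MC = 61 - 32q + 6q^2; setting MC = AVC gives 4q^2 - 16q = 0, so q = 4. min AVC = 29.
For P < $29 the firm produces nothing.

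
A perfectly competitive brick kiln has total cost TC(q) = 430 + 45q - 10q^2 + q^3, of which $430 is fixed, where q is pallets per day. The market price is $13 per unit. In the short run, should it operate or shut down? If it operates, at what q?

Shut down

From TC, MC = TC'(q) = 45 - 20q + 3q^2 and AVC = VC/q = 45 - 10q + q^2.
AVC hits its minimum where MC = AVC, at q = 5, giving min AVC = 45 - 10·5 + 5^2 = $20.
P = $13 lies below min AVC = $20; no output level covers variable cost.
The firm minimizes its loss by shutting down and losing only its fixed cost of $430.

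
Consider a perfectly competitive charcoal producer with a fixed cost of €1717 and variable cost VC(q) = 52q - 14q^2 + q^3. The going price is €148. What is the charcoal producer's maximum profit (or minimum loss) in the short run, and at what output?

AVC = 52 - 14q + q^2 has its minimum €3 at q = 7; price €148 clears that bar, so the firm operates.
MC = 52 - 28q + 3q^2. Setting P = MC and taking the root on the rising branch gives q* = 12.
TR = 148·12 = 1776. TC = 1717 + 336 = 2053. Profit = 1776 − 2053 = -€277.
That loss of €277 beats the €1717 the firm would lose by shutting down; producing recovers €1440 of fixed cost.

Profit = -€277 at q = 12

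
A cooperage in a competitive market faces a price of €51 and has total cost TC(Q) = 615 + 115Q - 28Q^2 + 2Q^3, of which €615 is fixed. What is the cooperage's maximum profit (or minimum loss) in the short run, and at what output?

Profit = -€359 at Q = 8

AVC = 115 - 28Q + 2Q^2 has its minimum €17 at Q = 7; price €51 clears that bar, so the firm operates.
With MC = 115 - 56Q + 6Q^2, P = MC on the upward-sloping part at Q* = 8.
TR = 51·8 = 408. TC = 615 + 152 = 767. Profit = 408 − 767 = -€359.
Shutting down would mean losing the fixed cost of €615, so operating at a loss of €359 is better by €256.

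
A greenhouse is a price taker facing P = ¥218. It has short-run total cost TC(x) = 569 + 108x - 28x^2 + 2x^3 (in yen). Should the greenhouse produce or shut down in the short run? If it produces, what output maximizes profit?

From TC, MC = TC'(x) = 108 - 56x + 6x^2 and AVC = VC/x = 108 - 28x + 2x^2.
AVC is minimized where dAVC/dx = -28 + 4x = 0, at x = 7; min AVC = 108 - 28·7 + 2·7^2 = ¥10.
Since P = ¥218 ≥ min AVC = ¥10, price covers variable cost and the firm should produce.
P = MC gives -110 - 56x + 6x^2 = 0, with roots -5/3 and 11. Take the larger (rising MC): x* = 11.
Check: AVC at x = 11 is ¥42 ≤ P, so revenue covers variable cost.
Profit = P·x − TC = 218·11 − 1031 = ¥1367.

Produce at x = 11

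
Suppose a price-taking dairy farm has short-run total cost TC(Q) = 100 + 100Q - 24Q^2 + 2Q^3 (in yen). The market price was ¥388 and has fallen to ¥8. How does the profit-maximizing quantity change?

MC = 100 - 48Q + 6Q^2; the shutdown threshold is min AVC = ¥28 (at Q = 6).
At P = ¥388 ≥ min AVC, set P = MC on the rising branch: Q = 12.
At P = ¥8 < min AVC = ¥28, price no longer covers variable cost at any output, so the firm shuts down: Q = 0.

Output falls from 12 to 0 (the firm shuts down)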